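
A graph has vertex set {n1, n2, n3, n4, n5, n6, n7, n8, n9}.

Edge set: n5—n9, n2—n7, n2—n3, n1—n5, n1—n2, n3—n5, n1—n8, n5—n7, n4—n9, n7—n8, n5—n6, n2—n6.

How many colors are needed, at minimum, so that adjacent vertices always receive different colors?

2

n2 and n7 are adjacent, so at least 2 colors are needed.
2 colors suffice: n1=2, n2=1, n3=2, n4=1, n5=1, n6=2, n7=2, n8=1, n9=2. Each edge has distinct colors on its endpoints.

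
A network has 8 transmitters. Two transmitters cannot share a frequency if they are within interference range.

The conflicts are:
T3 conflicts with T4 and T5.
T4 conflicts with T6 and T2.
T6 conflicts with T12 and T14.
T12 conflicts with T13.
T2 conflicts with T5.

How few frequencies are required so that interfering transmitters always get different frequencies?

2

T12 and T13 conflict, so at least 2 frequencies are needed.
2 frequencies suffice: T3=2, T4=1, T6=2, T12=1, T2=2, T13=2, T5=1, T14=1. Every pair that conflicts lands in different frequencies.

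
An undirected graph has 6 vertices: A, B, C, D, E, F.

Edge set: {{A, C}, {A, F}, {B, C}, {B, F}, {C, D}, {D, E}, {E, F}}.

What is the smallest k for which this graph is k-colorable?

3

The cycle C-D-E-F-B-C has odd length 5, so it cannot be 2-colored; at least 3 colors are needed.
3 colors suffice: A=2, B=2, C=1, D=3, E=2, F=1. No two adjacent vertices share a color.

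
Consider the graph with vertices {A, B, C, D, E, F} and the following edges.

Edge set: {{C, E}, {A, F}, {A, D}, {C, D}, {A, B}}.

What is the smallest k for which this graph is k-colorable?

2

C and E are adjacent, so at least 2 colors are needed.
2 colors suffice: A=1, B=2, C=1, D=2, E=2, F=2. No two adjacent vertices share a color.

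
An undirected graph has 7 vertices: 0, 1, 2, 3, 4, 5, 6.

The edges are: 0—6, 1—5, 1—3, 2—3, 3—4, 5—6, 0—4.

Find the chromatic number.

2

1 and 3 are adjacent, so at least 2 colors are needed.
2 colors suffice: color a → {0, 3, 5}; color b → {1, 2, 4, 6}. Each edge has distinct colors on its endpoints.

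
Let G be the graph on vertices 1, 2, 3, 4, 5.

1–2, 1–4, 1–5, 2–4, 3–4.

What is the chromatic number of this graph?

1, 2, 4 are pairwise adjacent, so at least 3 colors are needed.
One proper 3-coloring: 1=blue, 2=green, 3=blue, 4=red, 5=red. Each edge has distinct colors on its endpoints.

3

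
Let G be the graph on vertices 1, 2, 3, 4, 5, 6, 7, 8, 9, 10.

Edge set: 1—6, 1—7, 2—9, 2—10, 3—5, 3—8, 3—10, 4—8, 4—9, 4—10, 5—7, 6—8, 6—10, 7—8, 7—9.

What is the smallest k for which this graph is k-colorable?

2

1 and 7 are adjacent, so at least 2 colors are needed.
2 colors suffice: color red → {2, 3, 4, 6, 7}; color blue → {1, 5, 8, 9, 10}. Each edge has distinct colors on its endpoints.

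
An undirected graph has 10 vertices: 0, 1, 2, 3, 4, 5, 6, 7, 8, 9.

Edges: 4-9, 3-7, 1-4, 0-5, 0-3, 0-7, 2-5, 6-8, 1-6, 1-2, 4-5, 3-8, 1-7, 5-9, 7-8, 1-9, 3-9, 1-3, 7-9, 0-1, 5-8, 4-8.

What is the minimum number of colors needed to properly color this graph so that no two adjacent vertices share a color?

4

1, 3, 7, 9 are pairwise adjacent (a clique of size 4), so at least 4 colors are needed.
One proper 4-coloring: 0=blue, 1=red, 2=blue, 3=green, 4=yellow, 5=green, 6=blue, 7=yellow, 8=red, 9=blue. Every edge joins two different colors.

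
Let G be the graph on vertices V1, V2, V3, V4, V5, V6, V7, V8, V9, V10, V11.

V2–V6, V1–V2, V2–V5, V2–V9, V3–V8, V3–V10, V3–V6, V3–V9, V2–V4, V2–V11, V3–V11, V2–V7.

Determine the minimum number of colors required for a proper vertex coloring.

V2 and V7 are adjacent, so at least 2 colors are needed.
2 colors suffice: color red → {V2, V3}; color blue → {V1, V4, V5, V6, V7, V8, V9, V10, V11}. Every edge joins two different colors.

2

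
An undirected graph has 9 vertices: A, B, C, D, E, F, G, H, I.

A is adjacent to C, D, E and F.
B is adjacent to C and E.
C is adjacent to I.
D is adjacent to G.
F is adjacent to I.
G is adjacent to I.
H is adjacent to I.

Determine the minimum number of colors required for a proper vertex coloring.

3

The cycle I-C-A-D-G-I has odd length 5, so it cannot be 2-colored; at least 3 colors are needed.
3 colors suffice: color 1 → {A, B, I}; color 2 → {C, D, E, F, H}; color 3 → {G}. Every edge joins two different colors.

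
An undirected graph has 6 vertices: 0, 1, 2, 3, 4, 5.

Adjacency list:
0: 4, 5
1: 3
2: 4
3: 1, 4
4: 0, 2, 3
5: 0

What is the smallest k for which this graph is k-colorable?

2

3 and 4 are adjacent, so at least 2 colors are needed.
A valid assignment using 2 colors: 0=blue, 1=red, 2=blue, 3=blue, 4=red, 5=red. Each edge has distinct colors on its endpoints.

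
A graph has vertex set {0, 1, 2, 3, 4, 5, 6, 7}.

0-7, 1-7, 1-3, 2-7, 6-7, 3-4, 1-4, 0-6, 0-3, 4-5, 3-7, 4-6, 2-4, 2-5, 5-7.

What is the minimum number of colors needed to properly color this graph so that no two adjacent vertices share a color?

3

1, 3, 7 are mutually adjacent, so at least 3 colors are needed.
A valid assignment using 3 colors: 0=green, 1=green, 2=blue, 3=blue, 4=red, 5=green, 6=blue, 7=red. Each edge has distinct colors on its endpoints.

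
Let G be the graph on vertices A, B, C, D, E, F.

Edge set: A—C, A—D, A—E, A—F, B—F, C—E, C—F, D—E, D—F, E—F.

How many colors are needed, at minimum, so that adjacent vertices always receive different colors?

4

A, D, E, F are mutually adjacent (a clique of size 4), so at least 4 colors are needed.
One proper 4-coloring: A=green, B=blue, C=yellow, D=yellow, E=blue, F=red. Each edge has distinct colors on its endpoints.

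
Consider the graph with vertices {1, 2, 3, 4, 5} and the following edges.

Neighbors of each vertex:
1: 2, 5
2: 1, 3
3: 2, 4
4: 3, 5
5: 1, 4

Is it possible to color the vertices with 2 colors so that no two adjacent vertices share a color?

No

The cycle 5-1-2-3-4-5 has odd length 5, so it cannot be 2-colored; at least 3 colors are needed.
So 2 colors are not enough.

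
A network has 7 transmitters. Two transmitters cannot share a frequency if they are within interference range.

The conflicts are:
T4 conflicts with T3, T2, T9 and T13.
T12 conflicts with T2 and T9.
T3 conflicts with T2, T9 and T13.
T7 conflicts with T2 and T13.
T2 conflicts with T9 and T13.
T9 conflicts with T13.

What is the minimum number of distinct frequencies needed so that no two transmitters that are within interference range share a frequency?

5

T4, T3, T2, T9, T13 pairwise conflict, so at least 5 frequencies are needed.
Using 5 frequencies: T4=5, T12=3, T3=4, T7=2, T2=1, T9=2, T13=3. Every pair that conflicts lands in different frequencies.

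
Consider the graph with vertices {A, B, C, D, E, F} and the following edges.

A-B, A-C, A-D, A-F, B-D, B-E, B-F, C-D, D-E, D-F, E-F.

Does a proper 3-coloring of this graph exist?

B, D, E, F form a clique, so at least 4 colors are needed.
So 3 colors are not enough.

No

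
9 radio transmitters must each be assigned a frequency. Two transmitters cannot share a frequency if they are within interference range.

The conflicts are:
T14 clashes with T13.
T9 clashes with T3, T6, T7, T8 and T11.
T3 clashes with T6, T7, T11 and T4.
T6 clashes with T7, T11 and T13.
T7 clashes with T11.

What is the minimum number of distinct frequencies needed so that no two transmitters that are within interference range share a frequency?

T9, T3, T6, T7, T11 pairwise conflict, so at least 5 frequencies are needed.
5 frequencies suffice: frequency 1 → {T3, T8, T13}; frequency 2 → {T14, T9, T4}; frequency 3 → {T6}; frequency 4 → {T7}; frequency 5 → {T11}. Every pair that conflicts lands in different frequencies.

5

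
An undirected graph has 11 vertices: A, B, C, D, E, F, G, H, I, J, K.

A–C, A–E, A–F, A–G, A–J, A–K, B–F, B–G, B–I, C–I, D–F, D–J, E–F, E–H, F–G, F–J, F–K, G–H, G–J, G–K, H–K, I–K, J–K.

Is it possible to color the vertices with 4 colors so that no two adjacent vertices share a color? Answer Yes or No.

No

A, F, G, J, K are mutually adjacent (a clique of size 5), so at least 5 colors are needed.
So 4 colors are not enough.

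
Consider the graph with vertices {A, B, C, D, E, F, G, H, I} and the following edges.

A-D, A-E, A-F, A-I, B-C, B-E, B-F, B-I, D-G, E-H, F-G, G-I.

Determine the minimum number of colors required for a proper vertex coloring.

2

A and D are adjacent, so at least 2 colors are needed.
2 colors suffice: color 1 → {A, B, G, H}; color 2 → {C, D, E, F, I}. Each edge has distinct colors on its endpoints.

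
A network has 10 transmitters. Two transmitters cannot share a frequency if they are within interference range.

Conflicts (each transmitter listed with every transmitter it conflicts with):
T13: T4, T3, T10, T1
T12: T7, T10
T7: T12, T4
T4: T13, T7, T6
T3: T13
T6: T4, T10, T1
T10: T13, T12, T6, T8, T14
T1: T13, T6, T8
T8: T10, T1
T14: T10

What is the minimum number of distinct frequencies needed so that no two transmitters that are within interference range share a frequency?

3

The cycle T7-T4-T13-T10-T12-T7 has odd length 5, so it cannot be 2-colored; at least 3 frequencies are needed.
A valid assignment using 3 frequencies: T13=2, T12=2, T7=3, T4=1, T3=1, T6=2, T10=1, T1=1, T8=2, T14=2. Every pair that conflicts lands in different frequencies.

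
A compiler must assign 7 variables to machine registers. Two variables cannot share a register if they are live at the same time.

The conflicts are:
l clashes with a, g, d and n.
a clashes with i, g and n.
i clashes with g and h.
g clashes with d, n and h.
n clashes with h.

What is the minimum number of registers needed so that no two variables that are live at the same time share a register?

4

l, a, g, n pairwise conflict, so at least 4 registers are needed.
4 registers suffice: register 1 → {g}; register 2 → {l, h}; register 3 → {a, d}; register 4 → {i, n}. Every pair that conflicts lands in different registers.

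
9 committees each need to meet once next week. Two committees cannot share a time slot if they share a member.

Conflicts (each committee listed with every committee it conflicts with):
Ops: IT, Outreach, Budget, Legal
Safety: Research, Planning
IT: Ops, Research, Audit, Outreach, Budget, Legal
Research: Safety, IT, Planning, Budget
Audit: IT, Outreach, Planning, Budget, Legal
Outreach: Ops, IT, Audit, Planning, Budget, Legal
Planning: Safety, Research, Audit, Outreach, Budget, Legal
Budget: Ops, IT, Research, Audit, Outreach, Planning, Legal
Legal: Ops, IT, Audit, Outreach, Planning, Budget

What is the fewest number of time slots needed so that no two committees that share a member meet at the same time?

5

Ops, IT, Outreach, Budget, Legal pairwise conflict, so at least 5 time slots are needed.
Using 5 time slots: Ops=5, Safety=1, IT=4, Research=2, Audit=5, Outreach=2, Planning=4, Budget=1, Legal=3. No two conflicting committees share a time slot.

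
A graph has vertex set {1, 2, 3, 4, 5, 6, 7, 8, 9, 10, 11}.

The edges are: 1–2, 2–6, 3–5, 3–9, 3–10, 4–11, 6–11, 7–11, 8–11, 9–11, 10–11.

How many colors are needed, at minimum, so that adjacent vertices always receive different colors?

6 and 11 are adjacent, so at least 2 colors are needed.
2 colors suffice: 1=blue, 2=red, 3=red, 4=blue, 5=blue, 6=blue, 7=blue, 8=blue, 9=blue, 10=blue, 11=red. Each edge has distinct colors on its endpoints.

2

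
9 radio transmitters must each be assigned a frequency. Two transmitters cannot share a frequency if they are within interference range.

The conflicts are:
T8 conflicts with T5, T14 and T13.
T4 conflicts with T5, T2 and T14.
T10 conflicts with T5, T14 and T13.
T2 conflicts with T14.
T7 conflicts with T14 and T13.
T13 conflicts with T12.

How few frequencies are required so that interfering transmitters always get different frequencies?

3

T4, T2, T14 all conflict with each other, so at least 3 frequencies are needed.
A valid assignment using 3 frequencies: T8=2, T4=2, T10=2, T5=1, T2=3, T7=2, T14=1, T13=1, T12=2. No two conflicting transmitters share a frequency.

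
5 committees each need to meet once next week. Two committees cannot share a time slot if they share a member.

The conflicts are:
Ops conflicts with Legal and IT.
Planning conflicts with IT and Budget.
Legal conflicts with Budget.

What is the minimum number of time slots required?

3

The cycle Legal-Budget-Planning-IT-Ops-Legal has odd length 5, so it cannot be 2-colored; at least 3 time slots are needed.
3 time slots suffice: time slot 1 → {Ops, Planning}; time slot 2 → {IT, Budget}; time slot 3 → {Legal}. Every pair that conflicts lands in different time slots.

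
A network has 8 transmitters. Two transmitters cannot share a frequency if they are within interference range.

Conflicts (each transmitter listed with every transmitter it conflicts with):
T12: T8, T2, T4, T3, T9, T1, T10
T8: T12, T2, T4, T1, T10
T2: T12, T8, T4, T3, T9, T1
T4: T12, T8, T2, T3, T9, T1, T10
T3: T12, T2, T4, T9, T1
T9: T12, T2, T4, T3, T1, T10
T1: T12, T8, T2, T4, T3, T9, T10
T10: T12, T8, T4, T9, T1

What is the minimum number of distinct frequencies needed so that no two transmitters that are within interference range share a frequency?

T12, T2, T4, T3, T9, T1 pairwise conflict, so at least 6 frequencies are needed.
6 frequencies suffice: frequency 1 → {T12}; frequency 2 → {T1}; frequency 3 → {T4}; frequency 4 → {T2, T10}; frequency 5 → {T8, T9}; frequency 6 → {T3}. Every pair that conflicts lands in different frequencies.

6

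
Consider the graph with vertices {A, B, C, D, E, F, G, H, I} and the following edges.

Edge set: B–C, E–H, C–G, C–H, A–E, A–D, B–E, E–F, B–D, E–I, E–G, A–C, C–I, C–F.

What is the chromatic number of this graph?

2

B and D are adjacent, so at least 2 colors are needed.
One proper 2-coloring: A=2, B=2, C=1, D=1, E=1, F=2, G=2, H=2, I=2. Each edge has distinct colors on its endpoints.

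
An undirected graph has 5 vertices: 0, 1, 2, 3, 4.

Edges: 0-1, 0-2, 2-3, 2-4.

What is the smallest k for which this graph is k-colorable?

0 and 1 are adjacent, so at least 2 colors are needed.
One proper 2-coloring: 0=blue, 1=red, 2=red, 3=blue, 4=blue. No two adjacent vertices share a color.

2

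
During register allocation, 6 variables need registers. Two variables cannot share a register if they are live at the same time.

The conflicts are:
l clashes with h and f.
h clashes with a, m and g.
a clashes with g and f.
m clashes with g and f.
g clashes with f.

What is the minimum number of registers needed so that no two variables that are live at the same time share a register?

3

a, g, f are mutually in conflict, so at least 3 registers are needed.
Using 3 registers: l=2, h=1, a=3, m=3, g=2, f=1. Every pair that conflicts lands in different registers.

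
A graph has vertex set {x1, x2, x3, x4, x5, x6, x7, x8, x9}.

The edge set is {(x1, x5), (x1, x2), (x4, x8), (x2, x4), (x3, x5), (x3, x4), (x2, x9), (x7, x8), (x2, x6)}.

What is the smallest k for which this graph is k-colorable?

The cycle x5-x1-x2-x4-x3-x5 has odd length 5, so it cannot be 2-colored; at least 3 colors are needed.
3 colors suffice: color R → {x2, x5, x8}; color B → {x1, x4, x6, x7, x9}; color G → {x3}. No two adjacent vertices share a color.

3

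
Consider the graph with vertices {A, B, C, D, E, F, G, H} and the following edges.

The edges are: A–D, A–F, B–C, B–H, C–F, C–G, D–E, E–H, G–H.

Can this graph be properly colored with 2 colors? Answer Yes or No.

No

The cycle A-F-C-B-H-E-D-A has odd length 7, so it cannot be 2-colored; at least 3 colors are needed.
So 2 colors are not enough.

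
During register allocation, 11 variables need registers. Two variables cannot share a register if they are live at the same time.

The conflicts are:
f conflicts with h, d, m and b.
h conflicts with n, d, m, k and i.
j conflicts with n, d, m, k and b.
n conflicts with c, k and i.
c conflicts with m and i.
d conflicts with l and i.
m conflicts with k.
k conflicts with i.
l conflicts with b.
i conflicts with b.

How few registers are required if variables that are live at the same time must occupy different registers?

4

h, n, k, i pairwise conflict, so at least 4 registers are needed.
4 registers suffice: register 1 → {f, j, l, i}; register 2 → {h, c, b}; register 3 → {d, k}; register 4 → {n, m}. No two conflicting variables share a register.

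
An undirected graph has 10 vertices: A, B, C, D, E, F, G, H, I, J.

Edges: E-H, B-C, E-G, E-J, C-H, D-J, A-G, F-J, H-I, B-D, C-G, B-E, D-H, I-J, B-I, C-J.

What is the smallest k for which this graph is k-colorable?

B and I are adjacent, so at least 2 colors are needed.
A valid assignment using 2 colors: A=2, B=1, C=2, D=2, E=2, F=2, G=1, H=1, I=2, J=1. Every edge joins two different colors.

2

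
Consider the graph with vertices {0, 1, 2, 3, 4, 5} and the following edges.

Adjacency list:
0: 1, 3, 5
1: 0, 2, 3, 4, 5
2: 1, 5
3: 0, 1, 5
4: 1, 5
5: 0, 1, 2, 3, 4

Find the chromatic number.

4

0, 1, 3, 5 are pairwise adjacent (a clique of size 4), so at least 4 colors are needed.
One proper 4-coloring: 0=c, 1=b, 2=c, 3=d, 4=c, 5=a. No two adjacent vertices share a color.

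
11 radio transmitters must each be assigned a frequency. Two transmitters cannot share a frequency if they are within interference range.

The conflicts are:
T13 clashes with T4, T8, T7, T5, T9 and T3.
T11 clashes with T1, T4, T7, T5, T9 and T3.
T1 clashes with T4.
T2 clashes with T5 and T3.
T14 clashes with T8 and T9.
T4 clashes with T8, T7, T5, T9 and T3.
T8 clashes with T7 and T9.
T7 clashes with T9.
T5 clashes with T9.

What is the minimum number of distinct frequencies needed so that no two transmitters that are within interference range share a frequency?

5

T13, T4, T8, T7, T9 all conflict with each other, so at least 5 frequencies are needed.
Using 5 frequencies: T13=3, T11=3, T1=2, T2=1, T14=1, T4=1, T8=5, T7=4, T5=4, T9=2, T3=2. Each listed conflict is separated.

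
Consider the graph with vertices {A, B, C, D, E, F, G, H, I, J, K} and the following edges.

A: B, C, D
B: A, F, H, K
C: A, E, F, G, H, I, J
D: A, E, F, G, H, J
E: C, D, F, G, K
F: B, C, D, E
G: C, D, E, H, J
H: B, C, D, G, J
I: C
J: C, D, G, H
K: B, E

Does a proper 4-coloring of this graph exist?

The chromatic number is 4. D, G, H, J are pairwise adjacent (a clique of size 4), so at least 4 colors are needed.
One proper 4-coloring: A=2, B=1, C=1, D=1, E=3, F=2, G=2, H=3, I=2, J=4, K=2.
That is already a proper 4-coloring.

Yes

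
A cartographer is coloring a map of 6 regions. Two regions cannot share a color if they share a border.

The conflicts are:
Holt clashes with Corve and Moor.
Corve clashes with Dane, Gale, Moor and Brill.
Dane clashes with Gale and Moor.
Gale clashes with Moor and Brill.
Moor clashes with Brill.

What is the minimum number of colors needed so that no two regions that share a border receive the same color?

Corve, Gale, Moor, Brill pairwise conflict, so at least 4 colors are needed.
4 colors suffice: color 1 → {Corve}; color 2 → {Moor}; color 3 → {Holt, Gale}; color 4 → {Dane, Brill}. No two conflicting regions share a color.

4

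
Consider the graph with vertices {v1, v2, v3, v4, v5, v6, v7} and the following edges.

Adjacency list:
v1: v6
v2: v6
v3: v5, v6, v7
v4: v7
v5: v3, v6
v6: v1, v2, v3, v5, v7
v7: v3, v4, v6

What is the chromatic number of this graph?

3

v3, v6, v7 are pairwise adjacent, so at least 3 colors are needed.
3 colors suffice: color 1 → {v4, v6}; color 2 → {v1, v2, v5, v7}; color 3 → {v3}. No two adjacent vertices share a color.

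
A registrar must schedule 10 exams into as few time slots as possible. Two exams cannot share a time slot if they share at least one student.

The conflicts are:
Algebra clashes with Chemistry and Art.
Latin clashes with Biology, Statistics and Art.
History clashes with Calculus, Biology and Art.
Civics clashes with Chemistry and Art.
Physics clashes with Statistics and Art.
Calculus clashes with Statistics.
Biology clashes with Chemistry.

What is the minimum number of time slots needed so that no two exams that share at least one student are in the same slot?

3

The cycle Biology-Chemistry-Algebra-Art-History-Biology has odd length 5, so it cannot be 2-colored; at least 3 time slots are needed.
A valid assignment using 3 time slots: Algebra=2, Latin=3, History=3, Civics=2, Physics=2, Calculus=2, Biology=2, Statistics=1, Chemistry=1, Art=1. No two conflicting exams share a time slot.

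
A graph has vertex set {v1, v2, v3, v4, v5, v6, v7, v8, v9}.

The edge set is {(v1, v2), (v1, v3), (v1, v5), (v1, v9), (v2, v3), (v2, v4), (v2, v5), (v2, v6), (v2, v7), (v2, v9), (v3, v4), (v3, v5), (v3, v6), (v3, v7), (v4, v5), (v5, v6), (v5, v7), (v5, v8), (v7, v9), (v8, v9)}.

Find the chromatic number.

v1, v2, v3, v5 form a clique, so at least 4 colors are needed.
4 colors suffice: v1=4, v2=2, v3=3, v4=4, v5=1, v6=4, v7=4, v8=2, v9=1. Each edge has distinct colors on its endpoints.

4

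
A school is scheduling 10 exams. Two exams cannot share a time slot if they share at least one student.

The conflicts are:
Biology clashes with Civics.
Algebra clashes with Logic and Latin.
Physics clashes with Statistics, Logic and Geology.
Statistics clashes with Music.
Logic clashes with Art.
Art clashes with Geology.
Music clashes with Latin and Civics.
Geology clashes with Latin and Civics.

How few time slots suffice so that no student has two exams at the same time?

3

The cycle Geology-Physics-Statistics-Music-Civics-Geology has odd length 5, so it cannot be 2-colored; at least 3 time slots are needed.
3 time slots suffice: time slot 1 → {Biology, Logic, Music, Geology}; time slot 2 → {Physics, Art, Latin, Civics}; time slot 3 → {Algebra, Statistics}. Every pair that conflicts lands in different time slots.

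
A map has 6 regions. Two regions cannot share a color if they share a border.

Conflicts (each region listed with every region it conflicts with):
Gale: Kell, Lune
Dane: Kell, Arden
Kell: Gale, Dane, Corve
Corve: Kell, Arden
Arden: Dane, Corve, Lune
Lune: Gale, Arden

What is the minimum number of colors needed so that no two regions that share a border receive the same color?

The cycle Lune-Gale-Kell-Dane-Arden-Lune has odd length 5, so it cannot be 2-colored; at least 3 colors are needed.
A valid assignment using 3 colors: Gale=2, Dane=2, Kell=1, Corve=2, Arden=1, Lune=3. Every pair that conflicts lands in different colors.

3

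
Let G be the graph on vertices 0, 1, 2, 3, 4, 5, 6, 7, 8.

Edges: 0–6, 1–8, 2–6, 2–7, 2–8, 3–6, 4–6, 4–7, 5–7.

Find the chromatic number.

4 and 7 are adjacent, so at least 2 colors are needed.
2 colors suffice: color a → {6, 7, 8}; color b → {0, 1, 2, 3, 4, 5}. No two adjacent vertices share a color.

2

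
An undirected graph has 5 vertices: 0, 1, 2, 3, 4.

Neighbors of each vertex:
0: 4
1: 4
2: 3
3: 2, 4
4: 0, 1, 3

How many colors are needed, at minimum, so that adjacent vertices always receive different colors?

2

1 and 4 are adjacent, so at least 2 colors are needed.
2 colors suffice: color red → {2, 4}; color blue → {0, 1, 3}. Each edge has distinct colors on its endpoints.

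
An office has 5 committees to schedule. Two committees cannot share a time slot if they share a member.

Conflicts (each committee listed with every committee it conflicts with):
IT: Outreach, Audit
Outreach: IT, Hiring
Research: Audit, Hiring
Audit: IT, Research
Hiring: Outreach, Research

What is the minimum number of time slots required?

The cycle IT-Audit-Research-Hiring-Outreach-IT has odd length 5, so it cannot be 2-colored; at least 3 time slots are needed.
3 time slots suffice: time slot 1 → {Outreach, Research}; time slot 2 → {Audit, Hiring}; time slot 3 → {IT}. Every pair that conflicts lands in different time slots.

3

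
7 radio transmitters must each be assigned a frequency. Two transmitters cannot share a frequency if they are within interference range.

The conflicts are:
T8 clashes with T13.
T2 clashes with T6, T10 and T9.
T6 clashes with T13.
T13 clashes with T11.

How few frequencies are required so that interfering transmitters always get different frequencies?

2

T13 and T11 conflict, so at least 2 frequencies are needed.
2 frequencies suffice: frequency 1 → {T2, T13}; frequency 2 → {T8, T6, T10, T11, T9}. Each listed conflict is separated.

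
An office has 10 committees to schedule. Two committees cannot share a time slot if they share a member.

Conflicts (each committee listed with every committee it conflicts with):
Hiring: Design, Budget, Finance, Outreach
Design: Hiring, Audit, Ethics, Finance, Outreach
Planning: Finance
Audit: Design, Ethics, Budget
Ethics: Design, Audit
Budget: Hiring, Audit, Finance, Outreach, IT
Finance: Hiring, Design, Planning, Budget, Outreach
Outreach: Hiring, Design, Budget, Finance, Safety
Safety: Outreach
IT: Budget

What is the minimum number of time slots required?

4

Hiring, Design, Finance, Outreach are mutually in conflict, so at least 4 time slots are needed.
A valid assignment using 4 time slots: Hiring=4, Design=2, Planning=1, Audit=1, Ethics=3, Budget=2, Finance=3, Outreach=1, Safety=2, IT=1. Each listed conflict is separated.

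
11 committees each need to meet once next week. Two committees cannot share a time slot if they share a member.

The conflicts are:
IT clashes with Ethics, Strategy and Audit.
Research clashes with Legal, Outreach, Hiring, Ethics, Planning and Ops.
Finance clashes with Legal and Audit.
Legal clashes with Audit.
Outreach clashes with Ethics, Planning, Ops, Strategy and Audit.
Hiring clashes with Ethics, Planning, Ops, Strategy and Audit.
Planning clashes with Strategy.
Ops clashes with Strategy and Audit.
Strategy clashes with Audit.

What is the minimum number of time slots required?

4

Outreach, Ops, Strategy, Audit are mutually in conflict, so at least 4 time slots are needed.
Using 4 time slots: IT=2, Research=1, Finance=3, Legal=2, Outreach=2, Hiring=2, Ethics=3, Planning=4, Ops=4, Strategy=3, Audit=1. No two conflicting committees share a time slot.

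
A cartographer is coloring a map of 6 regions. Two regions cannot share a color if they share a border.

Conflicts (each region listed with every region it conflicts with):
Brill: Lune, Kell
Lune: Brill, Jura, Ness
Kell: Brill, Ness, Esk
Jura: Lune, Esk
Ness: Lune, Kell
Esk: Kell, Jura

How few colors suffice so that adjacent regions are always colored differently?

The cycle Kell-Ness-Lune-Jura-Esk-Kell has odd length 5, so it cannot be 2-colored; at least 3 colors are needed.
One proper 3-coloring: Brill=2, Lune=1, Kell=1, Jura=2, Ness=2, Esk=3. Each listed conflict is separated.

3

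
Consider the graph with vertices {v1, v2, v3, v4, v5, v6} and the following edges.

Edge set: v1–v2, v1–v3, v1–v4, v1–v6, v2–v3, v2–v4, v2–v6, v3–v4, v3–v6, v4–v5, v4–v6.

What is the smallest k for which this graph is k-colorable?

v1, v2, v3, v4, v6 form a clique, so at least 5 colors are needed.
A valid assignment using 5 colors: v1=5, v2=4, v3=3, v4=1, v5=2, v6=2. No two adjacent vertices share a color.

5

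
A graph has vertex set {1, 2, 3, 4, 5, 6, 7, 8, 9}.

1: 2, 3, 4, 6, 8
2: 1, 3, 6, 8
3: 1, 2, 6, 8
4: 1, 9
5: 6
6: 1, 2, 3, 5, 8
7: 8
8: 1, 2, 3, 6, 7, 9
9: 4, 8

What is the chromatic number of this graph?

5

1, 2, 3, 6, 8 form a clique, so at least 5 colors are needed.
5 colors suffice: color a → {4, 5, 8}; color b → {6, 7, 9}; color c → {1}; color d → {2}; color e → {3}. Each edge has distinct colors on its endpoints.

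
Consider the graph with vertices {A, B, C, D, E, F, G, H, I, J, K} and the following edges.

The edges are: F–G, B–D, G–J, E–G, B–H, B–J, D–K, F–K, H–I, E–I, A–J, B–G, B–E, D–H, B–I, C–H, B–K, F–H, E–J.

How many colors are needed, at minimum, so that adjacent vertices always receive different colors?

B, E, G, J are mutually adjacent (a clique of size 4), so at least 4 colors are needed.
4 colors suffice: color 1 → {A, B, C, F}; color 2 → {G, H, K}; color 3 → {D, I, J}; color 4 → {E}. Each edge has distinct colors on its endpoints.

4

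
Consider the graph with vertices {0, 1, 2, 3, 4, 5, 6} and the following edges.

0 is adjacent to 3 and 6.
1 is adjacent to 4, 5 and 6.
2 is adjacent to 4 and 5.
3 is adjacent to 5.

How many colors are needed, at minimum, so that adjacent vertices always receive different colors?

The cycle 3-5-1-6-0-3 has odd length 5, so it cannot be 2-colored; at least 3 colors are needed.
3 colors suffice: color red → {1, 2, 3}; color blue → {0, 4, 5}; color green → {6}. No two adjacent vertices share a color.

3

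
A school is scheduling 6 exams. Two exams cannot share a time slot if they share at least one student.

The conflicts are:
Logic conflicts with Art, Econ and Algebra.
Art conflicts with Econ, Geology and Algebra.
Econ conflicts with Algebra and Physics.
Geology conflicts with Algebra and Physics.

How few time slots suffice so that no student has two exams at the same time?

4

Logic, Art, Econ, Algebra pairwise conflict, so at least 4 time slots are needed.
Using 4 time slots: Logic=4, Art=2, Econ=3, Geology=3, Algebra=1, Physics=1. No two conflicting exams share a time slot.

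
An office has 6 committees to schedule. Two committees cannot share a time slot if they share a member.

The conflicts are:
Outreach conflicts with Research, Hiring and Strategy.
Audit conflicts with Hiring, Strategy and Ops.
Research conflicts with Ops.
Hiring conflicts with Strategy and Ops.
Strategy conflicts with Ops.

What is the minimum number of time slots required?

4

Audit, Hiring, Strategy, Ops pairwise conflict, so at least 4 time slots are needed.
A valid assignment using 4 time slots: Outreach=1, Audit=4, Research=2, Hiring=3, Strategy=2, Ops=1. Each listed conflict is separated.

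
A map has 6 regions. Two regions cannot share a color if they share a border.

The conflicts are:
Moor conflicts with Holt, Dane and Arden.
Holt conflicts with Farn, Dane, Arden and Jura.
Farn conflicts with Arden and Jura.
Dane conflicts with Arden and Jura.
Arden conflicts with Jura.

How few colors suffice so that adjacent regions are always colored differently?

4

Holt, Dane, Arden, Jura pairwise conflict, so at least 4 colors are needed.
4 colors suffice: color 1 → {Arden}; color 2 → {Holt}; color 3 → {Farn, Dane}; color 4 → {Moor, Jura}. No two conflicting regions share a color.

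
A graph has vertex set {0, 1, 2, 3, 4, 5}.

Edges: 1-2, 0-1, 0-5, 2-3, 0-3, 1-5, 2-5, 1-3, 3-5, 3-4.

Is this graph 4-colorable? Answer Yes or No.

Yes

The chromatic number is 4. 1, 2, 3, 5 form a clique, so at least 4 colors are needed.
4 colors suffice: color a → {3}; color b → {1, 4}; color c → {5}; color d → {0, 2}.
That is already a proper 4-coloring.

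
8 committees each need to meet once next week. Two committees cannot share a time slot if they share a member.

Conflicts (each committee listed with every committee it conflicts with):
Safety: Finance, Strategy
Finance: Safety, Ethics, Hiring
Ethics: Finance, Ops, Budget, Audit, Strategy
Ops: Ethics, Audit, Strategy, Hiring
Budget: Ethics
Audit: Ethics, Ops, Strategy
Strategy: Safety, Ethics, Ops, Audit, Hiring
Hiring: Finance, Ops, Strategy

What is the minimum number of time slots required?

4

Ethics, Ops, Audit, Strategy all conflict with each other, so at least 4 time slots are needed.
4 time slots suffice: time slot 1 → {Safety, Ethics, Hiring}; time slot 2 → {Finance, Budget, Strategy}; time slot 3 → {Ops}; time slot 4 → {Audit}. Each listed conflict is separated.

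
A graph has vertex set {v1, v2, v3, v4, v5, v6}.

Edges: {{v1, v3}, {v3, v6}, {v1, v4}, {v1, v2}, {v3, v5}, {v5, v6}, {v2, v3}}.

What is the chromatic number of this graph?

3

v3, v5, v6 are pairwise adjacent, so at least 3 colors are needed.
One proper 3-coloring: v1=2, v2=3, v3=1, v4=1, v5=3, v6=2. No two adjacent vertices share a color.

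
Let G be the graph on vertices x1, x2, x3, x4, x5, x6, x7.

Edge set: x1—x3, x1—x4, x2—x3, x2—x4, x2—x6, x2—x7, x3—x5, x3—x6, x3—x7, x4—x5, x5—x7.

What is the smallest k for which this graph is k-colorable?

3

x2, x3, x7 form a triangle, so at least 3 colors are needed.
3 colors suffice: color 1 → {x3, x4}; color 2 → {x1, x2, x5}; color 3 → {x6, x7}. Each edge has distinct colors on its endpoints.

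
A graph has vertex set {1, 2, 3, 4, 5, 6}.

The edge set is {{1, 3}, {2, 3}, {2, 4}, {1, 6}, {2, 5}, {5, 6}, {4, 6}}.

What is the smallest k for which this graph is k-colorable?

The cycle 2-3-1-6-4-2 has odd length 5, so it cannot be 2-colored; at least 3 colors are needed.
One proper 3-coloring: 1=blue, 2=red, 3=green, 4=blue, 5=blue, 6=red. Every edge joins two different colors.

3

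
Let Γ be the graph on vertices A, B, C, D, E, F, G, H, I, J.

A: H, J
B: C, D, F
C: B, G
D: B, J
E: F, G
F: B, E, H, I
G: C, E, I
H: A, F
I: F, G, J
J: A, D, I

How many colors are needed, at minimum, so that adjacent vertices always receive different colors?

The cycle H-A-J-I-F-H has odd length 5, so it cannot be 2-colored; at least 3 colors are needed.
3 colors suffice: color 1 → {F, G, J}; color 2 → {A, B, E, I}; color 3 → {C, D, H}. Each edge has distinct colors on its endpoints.

3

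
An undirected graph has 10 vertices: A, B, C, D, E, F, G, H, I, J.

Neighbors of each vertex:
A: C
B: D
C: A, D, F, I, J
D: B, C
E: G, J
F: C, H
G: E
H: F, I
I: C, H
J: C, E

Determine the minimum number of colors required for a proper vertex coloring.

E and G are adjacent, so at least 2 colors are needed.
One proper 2-coloring: A=2, B=1, C=1, D=2, E=1, F=2, G=2, H=1, I=2, J=2. Every edge joins two different colors.

2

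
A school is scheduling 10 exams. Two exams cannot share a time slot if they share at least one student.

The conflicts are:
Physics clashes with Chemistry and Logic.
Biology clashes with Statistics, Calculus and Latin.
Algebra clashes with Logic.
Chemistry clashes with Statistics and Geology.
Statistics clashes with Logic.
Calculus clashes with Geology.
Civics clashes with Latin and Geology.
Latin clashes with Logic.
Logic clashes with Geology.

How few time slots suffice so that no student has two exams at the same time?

The cycle Biology-Statistics-Chemistry-Geology-Calculus-Biology has odd length 5, so it cannot be 2-colored; at least 3 time slots are needed.
3 time slots suffice: time slot 1 → {Biology, Chemistry, Civics, Logic}; time slot 2 → {Physics, Algebra, Statistics, Latin, Geology}; time slot 3 → {Calculus}. Every pair that conflicts lands in different time slots.

3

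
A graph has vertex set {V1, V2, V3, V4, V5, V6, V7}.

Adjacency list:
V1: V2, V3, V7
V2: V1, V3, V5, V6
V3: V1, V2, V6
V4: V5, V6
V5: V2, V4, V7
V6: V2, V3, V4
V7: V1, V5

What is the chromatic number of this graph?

V1, V2, V3 are mutually adjacent, so at least 3 colors are needed.
One proper 3-coloring: V1=2, V2=1, V3=3, V4=1, V5=2, V6=2, V7=1. No two adjacent vertices share a color.

3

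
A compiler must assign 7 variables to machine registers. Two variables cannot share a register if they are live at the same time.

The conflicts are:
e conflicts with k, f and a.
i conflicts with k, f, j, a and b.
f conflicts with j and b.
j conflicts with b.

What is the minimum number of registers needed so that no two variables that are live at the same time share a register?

i, f, j, b pairwise conflict, so at least 4 registers are needed.
Using 4 registers: e=1, i=1, k=2, f=2, j=3, a=2, b=4. Every pair that conflicts lands in different registers.

4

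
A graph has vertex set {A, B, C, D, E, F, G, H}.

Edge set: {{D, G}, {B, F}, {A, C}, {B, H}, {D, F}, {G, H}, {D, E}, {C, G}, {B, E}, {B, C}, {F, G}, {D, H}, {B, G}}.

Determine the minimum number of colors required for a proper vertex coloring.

3

D, F, G are pairwise adjacent, so at least 3 colors are needed.
3 colors suffice: color red → {A, E, G}; color blue → {B, D}; color green → {C, F, H}. No two adjacent vertices share a color.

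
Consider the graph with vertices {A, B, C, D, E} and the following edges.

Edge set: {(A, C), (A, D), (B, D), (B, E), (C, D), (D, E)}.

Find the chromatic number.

A, C, D are pairwise adjacent, so at least 3 colors are needed.
3 colors suffice: color red → {D}; color blue → {C, E}; color green → {A, B}. No two adjacent vertices share a color.

3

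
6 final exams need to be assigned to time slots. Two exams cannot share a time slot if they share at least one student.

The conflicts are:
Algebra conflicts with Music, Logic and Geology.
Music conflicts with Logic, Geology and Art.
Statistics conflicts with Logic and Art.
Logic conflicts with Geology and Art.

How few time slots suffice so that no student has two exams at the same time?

Algebra, Music, Logic, Geology all conflict with each other, so at least 4 time slots are needed.
Using 4 time slots: Algebra=3, Music=2, Statistics=2, Logic=1, Geology=4, Art=3. Every pair that conflicts lands in different time slots.

4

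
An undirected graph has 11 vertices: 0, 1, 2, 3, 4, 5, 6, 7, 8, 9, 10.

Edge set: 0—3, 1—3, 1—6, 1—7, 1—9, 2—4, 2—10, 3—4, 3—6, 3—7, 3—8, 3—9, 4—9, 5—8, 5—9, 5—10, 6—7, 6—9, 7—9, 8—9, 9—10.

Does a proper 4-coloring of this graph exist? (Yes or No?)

1, 3, 6, 7, 9 form a clique, so at least 5 colors are needed.
So 4 colors are not enough.

No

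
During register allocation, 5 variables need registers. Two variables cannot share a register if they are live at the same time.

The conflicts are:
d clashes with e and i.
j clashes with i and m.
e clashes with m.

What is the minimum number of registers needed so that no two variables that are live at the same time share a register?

The cycle j-i-d-e-m-j has odd length 5, so it cannot be 2-colored; at least 3 registers are needed.
3 registers suffice: register 1 → {d, m}; register 2 → {e, i}; register 3 → {j}. No two conflicting variables share a register.

3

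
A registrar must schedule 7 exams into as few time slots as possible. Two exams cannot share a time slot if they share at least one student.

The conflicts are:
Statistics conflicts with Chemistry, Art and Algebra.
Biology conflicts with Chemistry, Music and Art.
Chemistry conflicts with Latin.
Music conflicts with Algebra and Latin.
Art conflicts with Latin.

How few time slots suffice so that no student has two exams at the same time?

The cycle Statistics-Chemistry-Latin-Music-Algebra-Statistics has odd length 5, so it cannot be 2-colored; at least 3 time slots are needed.
A valid assignment using 3 time slots: Statistics=1, Biology=1, Chemistry=2, Music=2, Art=2, Algebra=3, Latin=1. Each listed conflict is separated.

3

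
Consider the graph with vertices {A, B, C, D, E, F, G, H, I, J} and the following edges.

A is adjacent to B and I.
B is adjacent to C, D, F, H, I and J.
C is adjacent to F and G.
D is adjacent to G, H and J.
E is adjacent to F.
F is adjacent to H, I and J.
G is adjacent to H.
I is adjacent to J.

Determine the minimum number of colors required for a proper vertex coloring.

B, F, I, J are mutually adjacent (a clique of size 4), so at least 4 colors are needed.
4 colors suffice: color red → {B, E, G}; color blue → {A, D, F}; color green → {C, H, J}; color yellow → {I}. Every edge joins two different colors.

4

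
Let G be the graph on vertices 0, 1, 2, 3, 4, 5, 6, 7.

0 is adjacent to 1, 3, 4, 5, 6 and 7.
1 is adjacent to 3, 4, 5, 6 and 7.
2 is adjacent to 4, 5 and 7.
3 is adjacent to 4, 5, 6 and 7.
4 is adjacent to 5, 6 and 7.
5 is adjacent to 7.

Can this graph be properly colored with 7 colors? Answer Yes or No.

Yes

The chromatic number is 6. 0, 1, 3, 4, 5, 7 are mutually adjacent (a clique of size 6), so at least 6 colors are needed.
6 colors suffice: color a → {4}; color b → {5, 6}; color c → {7}; color d → {0, 2}; color e → {1}; color f → {3}.
Since 7 ≥ 6, a proper 7-coloring certainly exists.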